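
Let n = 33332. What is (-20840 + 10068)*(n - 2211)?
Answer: -335235412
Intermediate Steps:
(-20840 + 10068)*(n - 2211) = (-20840 + 10068)*(33332 - 2211) = -10772*31121 = -335235412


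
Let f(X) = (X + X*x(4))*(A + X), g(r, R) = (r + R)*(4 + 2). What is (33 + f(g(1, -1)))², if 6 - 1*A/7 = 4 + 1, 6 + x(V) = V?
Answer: 1089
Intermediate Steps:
x(V) = -6 + V
A = 7 (A = 42 - 7*(4 + 1) = 42 - 7*5 = 42 - 35 = 7)
g(r, R) = 6*R + 6*r (g(r, R) = (R + r)*6 = 6*R + 6*r)
f(X) = -X*(7 + X) (f(X) = (X + X*(-6 + 4))*(7 + X) = (X + X*(-2))*(7 + X) = (X - 2*X)*(7 + X) = (-X)*(7 + X) = -X*(7 + X))
(33 + f(g(1, -1)))² = (33 + (6*(-1) + 6*1)*(-7 - (6*(-1) + 6*1)))² = (33 + (-6 + 6)*(-7 - (-6 + 6)))² = (33 + 0*(-7 - 1*0))² = (33 + 0*(-7 + 0))² = (33 + 0*(-7))² = (33 + 0)² = 33² = 1089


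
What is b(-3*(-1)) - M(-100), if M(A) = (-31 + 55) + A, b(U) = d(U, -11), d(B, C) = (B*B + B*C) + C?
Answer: 41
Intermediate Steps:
d(B, C) = C + B² + B*C (d(B, C) = (B² + B*C) + C = C + B² + B*C)
b(U) = -11 + U² - 11*U (b(U) = -11 + U² + U*(-11) = -11 + U² - 11*U)
M(A) = 24 + A
b(-3*(-1)) - M(-100) = (-11 + (-3*(-1))² - (-33)*(-1)) - (24 - 100) = (-11 + 3² - 11*3) - 1*(-76) = (-11 + 9 - 33) + 76 = -35 + 76 = 41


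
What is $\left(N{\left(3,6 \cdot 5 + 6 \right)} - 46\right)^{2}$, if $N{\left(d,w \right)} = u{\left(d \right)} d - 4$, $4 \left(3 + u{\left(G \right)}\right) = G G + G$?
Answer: $2500$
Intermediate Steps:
$u{\left(G \right)} = -3 + \frac{G}{4} + \frac{G^{2}}{4}$ ($u{\left(G \right)} = -3 + \frac{G G + G}{4} = -3 + \frac{G^{2} + G}{4} = -3 + \frac{G + G^{2}}{4} = -3 + \left(\frac{G}{4} + \frac{G^{2}}{4}\right) = -3 + \frac{G}{4} + \frac{G^{2}}{4}$)
$N{\left(d,w \right)} = -4 + d \left(-3 + \frac{d}{4} + \frac{d^{2}}{4}\right)$ ($N{\left(d,w \right)} = \left(-3 + \frac{d}{4} + \frac{d^{2}}{4}\right) d - 4 = d \left(-3 + \frac{d}{4} + \frac{d^{2}}{4}\right) - 4 = -4 + d \left(-3 + \frac{d}{4} + \frac{d^{2}}{4}\right)$)
$\left(N{\left(3,6 \cdot 5 + 6 \right)} - 46\right)^{2} = \left(\left(-4 + \frac{1}{4} \cdot 3 \left(-12 + 3 + 3^{2}\right)\right) - 46\right)^{2} = \left(\left(-4 + \frac{1}{4} \cdot 3 \left(-12 + 3 + 9\right)\right) - 46\right)^{2} = \left(\left(-4 + \frac{1}{4} \cdot 3 \cdot 0\right) - 46\right)^{2} = \left(\left(-4 + 0\right) - 46\right)^{2} = \left(-4 - 46\right)^{2} = \left(-50\right)^{2} = 2500$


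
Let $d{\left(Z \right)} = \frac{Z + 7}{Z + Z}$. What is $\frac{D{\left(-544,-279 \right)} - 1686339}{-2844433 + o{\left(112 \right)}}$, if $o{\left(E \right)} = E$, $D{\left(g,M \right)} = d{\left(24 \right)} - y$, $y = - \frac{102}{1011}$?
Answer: $\frac{27278207585}{46009736496} \approx 0.59288$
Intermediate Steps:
$y = - \frac{34}{337}$ ($y = \left(-102\right) \frac{1}{1011} = - \frac{34}{337} \approx -0.10089$)
$d{\left(Z \right)} = \frac{7 + Z}{2 Z}$
$D{\left(g,M \right)} = \frac{12079}{16176}$ ($D{\left(g,M \right)} = \frac{7 + 24}{2 \cdot 24} - - \frac{34}{337} = \frac{1}{2} \cdot \frac{1}{24} \cdot 31 + \frac{34}{337} = \frac{31}{48} + \frac{34}{337} = \frac{12079}{16176}$)
$\frac{D{\left(-544,-279 \right)} - 1686339}{-2844433 + o{\left(112 \right)}} = \frac{\frac{12079}{16176} - 1686339}{-2844433 + 112} = - \frac{27278207585}{16176 \left(-2844321\right)} = \left(- \frac{27278207585}{16176}\right) \left(- \frac{1}{2844321}\right) = \frac{27278207585}{46009736496}$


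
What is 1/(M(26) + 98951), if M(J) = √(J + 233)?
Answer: 98951/9791300142 - √259/9791300142 ≈ 1.0104e-5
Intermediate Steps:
M(J) = √(233 + J)
1/(M(26) + 98951) = 1/(√(233 + 26) + 98951) = 1/(√259 + 98951) = 1/(98951 + √259)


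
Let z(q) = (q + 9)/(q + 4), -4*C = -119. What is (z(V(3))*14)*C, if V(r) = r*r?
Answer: 7497/13 ≈ 576.69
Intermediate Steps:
V(r) = r²
C = 119/4 (C = -¼*(-119) = 119/4 ≈ 29.750)
z(q) = (9 + q)/(4 + q)
(z(V(3))*14)*C = (((9 + 3²)/(4 + 3²))*14)*(119/4) = (((9 + 9)/(4 + 9))*14)*(119/4) = ((18/13)*14)*(119/4) = (252/13)*(119/4) = 7497/13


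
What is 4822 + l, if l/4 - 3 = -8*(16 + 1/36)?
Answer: 38890/9 ≈ 4321.1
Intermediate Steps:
l = -4508/9 (l = 12 + 4*(-8*(16 + 1/36)) = 12 + 4*(-8*577/36) = 12 + 4*(-1154/9) = 12 - 4616/9 = -4508/9 ≈ -500.89)
4822 + l = 4822 - 4508/9 = 38890/9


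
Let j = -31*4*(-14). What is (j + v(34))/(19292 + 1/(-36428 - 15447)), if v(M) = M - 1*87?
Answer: 29101875/333590833 ≈ 0.087238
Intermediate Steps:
v(M) = -87 + M (v(M) = M - 87 = -87 + M)
j = 1736 (j = -124*(-14) = 1736)
(j + v(34))/(19292 + 1/(-36428 - 15447)) = (1736 + (-87 + 34))/(19292 + 1/(-36428 - 15447)) = (1736 - 53)/(19292 + 1/(-51875)) = 1683/(19292 - 1/51875) = 1683/(1000772499/51875) = 1683*(51875/1000772499) = 29101875/333590833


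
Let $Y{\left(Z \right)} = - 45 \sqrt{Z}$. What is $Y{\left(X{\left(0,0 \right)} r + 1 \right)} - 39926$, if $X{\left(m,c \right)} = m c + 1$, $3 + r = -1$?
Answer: $-39926 - 45 i \sqrt{3} \approx -39926.0 - 77.942 i$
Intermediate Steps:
$r = -4$ ($r = -3 - 1 = -4$)
$X{\left(m,c \right)} = 1 + c m$ ($X{\left(m,c \right)} = c m + 1 = 1 + c m$)
$Y{\left(X{\left(0,0 \right)} r + 1 \right)} - 39926 = - 45 \sqrt{\left(1 + 0 \cdot 0\right) \left(-4\right) + 1} - 39926 = - 45 \sqrt{\left(1 + 0\right) \left(-4\right) + 1} - 39926 = - 45 \sqrt{1 \left(-4\right) + 1} - 39926 = - 45 \sqrt{-4 + 1} - 39926 = - 45 \sqrt{-3} - 39926 = - 45 i \sqrt{3} - 39926 = -39926 - 45 i \sqrt{3}$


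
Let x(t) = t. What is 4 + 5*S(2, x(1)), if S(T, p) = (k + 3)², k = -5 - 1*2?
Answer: 84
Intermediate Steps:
k = -7 (k = -5 - 2 = -7)
S(T, p) = 16 (S(T, p) = (-7 + 3)² = (-4)² = 16)
4 + 5*S(2, x(1)) = 4 + 5*16 = 4 + 80 = 84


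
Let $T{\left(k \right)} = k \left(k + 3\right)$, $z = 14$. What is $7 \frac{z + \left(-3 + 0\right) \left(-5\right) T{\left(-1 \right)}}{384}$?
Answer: $- \frac{7}{24} \approx -0.29167$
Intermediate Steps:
$T{\left(k \right)} = k \left(3 + k\right)$
$7 \frac{z + \left(-3 + 0\right) \left(-5\right) T{\left(-1 \right)}}{384} = 7 \frac{14 + \left(-3 + 0\right) \left(-5\right) \left(- (3 - 1)\right)}{384} = 7 \left(14 + \left(-3\right) \left(-5\right) \left(\left(-1\right) 2\right)\right) \frac{1}{384} = 7 \left(14 + 15 \left(-2\right)\right) \frac{1}{384} = 7 \left(14 - 30\right) \frac{1}{384} = 7 \left(\left(-16\right) \frac{1}{384}\right) = 7 \left(- \frac{1}{24}\right) = - \frac{7}{24}$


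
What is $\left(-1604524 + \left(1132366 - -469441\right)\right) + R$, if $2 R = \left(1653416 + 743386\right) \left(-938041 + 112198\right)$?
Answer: $-989691079760$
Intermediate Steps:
$R = -989691077043$ ($R = \frac{\left(1653416 + 743386\right) \left(-938041 + 112198\right)}{2} = \frac{2396802 \left(-825843\right)}{2} = \frac{1}{2} \left(-1979382154086\right) = -989691077043$)
$\left(-1604524 + \left(1132366 - -469441\right)\right) + R = \left(-1604524 + \left(1132366 - -469441\right)\right) - 989691077043 = \left(-1604524 + \left(1132366 + 469441\right)\right) - 989691077043 = \left(-1604524 + 1601807\right) - 989691077043 = -2717 - 989691077043 = -989691079760$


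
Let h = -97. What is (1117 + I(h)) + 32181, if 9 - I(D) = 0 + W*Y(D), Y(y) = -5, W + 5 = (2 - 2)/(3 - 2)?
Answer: 33282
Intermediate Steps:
W = -5 (W = -5 + (2 - 2)/(3 - 2) = -5 + 0/1 = -5 + 0*1 = -5 + 0 = -5)
I(D) = -16 (I(D) = 9 - (0 - 5*(-5)) = 9 - (0 + 25) = 9 - 1*25 = 9 - 25 = -16)
(1117 + I(h)) + 32181 = (1117 - 16) + 32181 = 1101 + 32181 = 33282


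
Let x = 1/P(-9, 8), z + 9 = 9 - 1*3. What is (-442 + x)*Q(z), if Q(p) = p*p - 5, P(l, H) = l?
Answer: -15916/9 ≈ -1768.4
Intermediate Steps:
z = -3 (z = -9 + (9 - 1*3) = -9 + (9 - 3) = -9 + 6 = -3)
Q(p) = -5 + p**2 (Q(p) = p**2 - 5 = -5 + p**2)
x = -1/9 (x = 1/(-9) = -1/9 ≈ -0.11111)
(-442 + x)*Q(z) = (-442 - 1/9)*(-5 + (-3)**2) = -3979*(-5 + 9)/9 = -3979/9*4 = -15916/9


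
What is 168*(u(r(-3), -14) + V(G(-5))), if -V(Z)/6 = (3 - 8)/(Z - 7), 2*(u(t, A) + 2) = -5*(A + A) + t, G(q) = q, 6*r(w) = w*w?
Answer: 11130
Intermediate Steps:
r(w) = w²/6 (r(w) = (w*w)/6 = w²/6)
u(t, A) = -2 + t/2 - 5*A (u(t, A) = -2 + (-5*(A + A) + t)/2 = -2 + (-10*A + t)/2 = -2 + (t - 10*A)/2 = -2 + (t/2 - 5*A) = -2 + t/2 - 5*A)
V(Z) = 30/(-7 + Z) (V(Z) = -6*(3 - 8)/(Z - 7) = -(-30)/(-7 + Z) = 30/(-7 + Z))
168*(u(r(-3), -14) + V(G(-5))) = 168*((-2 + ((⅙)*(-3)²)/2 - 5*(-14)) + 30/(-7 - 5)) = 168*((-2 + ((⅙)*9)/2 + 70) + 30/(-12)) = 168*((-2 + (½)*(3/2) + 70) + 30*(-1/12)) = 168*((-2 + ¾ + 70) - 5/2) = 168*(275/4 - 5/2) = 168*(265/4) = 11130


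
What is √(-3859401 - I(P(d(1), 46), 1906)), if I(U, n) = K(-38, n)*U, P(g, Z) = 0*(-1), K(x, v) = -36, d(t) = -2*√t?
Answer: I*√3859401 ≈ 1964.5*I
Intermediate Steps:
P(g, Z) = 0
I(U, n) = -36*U
√(-3859401 - I(P(d(1), 46), 1906)) = √(-3859401 - (-36)*0) = √(-3859401 - 1*0) = √(-3859401 + 0) = √(-3859401) = I*√3859401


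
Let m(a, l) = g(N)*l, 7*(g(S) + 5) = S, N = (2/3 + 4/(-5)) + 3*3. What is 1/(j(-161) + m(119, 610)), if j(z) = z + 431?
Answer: -3/6022 ≈ -0.00049817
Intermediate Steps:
j(z) = 431 + z
N = 133/15 (N = (2*(⅓) + 4*(-⅕)) + 9 = (⅔ - ⅘) + 9 = -2/15 + 9 = 133/15 ≈ 8.8667)
g(S) = -5 + S/7
m(a, l) = -56*l/15 (m(a, l) = (-5 + (⅐)*(133/15))*l = (-5 + 19/15)*l = -56*l/15)
1/(j(-161) + m(119, 610)) = 1/((431 - 161) - 56/15*610) = 1/(270 - 6832/3) = 1/(-6022/3) = -3/6022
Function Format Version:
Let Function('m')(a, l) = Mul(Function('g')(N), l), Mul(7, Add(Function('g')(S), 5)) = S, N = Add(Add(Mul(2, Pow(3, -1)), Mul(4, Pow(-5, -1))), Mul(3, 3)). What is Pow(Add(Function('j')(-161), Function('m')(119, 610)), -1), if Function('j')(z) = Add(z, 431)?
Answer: Rational(-3, 6022) ≈ -0.00049817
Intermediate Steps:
Function('j')(z) = Add(431, z)
N = Rational(133, 15) (N = Add(Add(Mul(2, Rational(1, 3)), Mul(4, Rational(-1, 5))), 9) = Add(Add(Rational(2, 3), Rational(-4, 5)), 9) = Add(Rational(-2, 15), 9) = Rational(133, 15) ≈ 8.8667)
Function('g')(S) = Add(-5, Mul(Rational(1, 7), S))
Function('m')(a, l) = Mul(Rational(-56, 15), l) (Function('m')(a, l) = Mul(Add(-5, Mul(Rational(1, 7), Rational(133, 15))), l) = Mul(Add(-5, Rational(19, 15)), l) = Mul(Rational(-56, 15), l))
Pow(Add(Function('j')(-161), Function('m')(119, 610)), -1) = Pow(Add(Add(431, -161), Mul(Rational(-56, 15), 610)), -1) = Pow(Add(270, Rational(-6832, 3)), -1) = Pow(Rational(-6022, 3), -1) = Rational(-3, 6022)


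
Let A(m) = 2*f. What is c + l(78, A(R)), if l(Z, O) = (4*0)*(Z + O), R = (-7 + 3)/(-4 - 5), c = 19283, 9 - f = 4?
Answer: 19283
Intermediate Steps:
f = 5 (f = 9 - 1*4 = 9 - 4 = 5)
R = 4/9 (R = -4/(-9) = -4*(-1/9) = 4/9 ≈ 0.44444)
A(m) = 10 (A(m) = 2*5 = 10)
l(Z, O) = 0 (l(Z, O) = 0*(O + Z) = 0)
c + l(78, A(R)) = 19283 + 0 = 19283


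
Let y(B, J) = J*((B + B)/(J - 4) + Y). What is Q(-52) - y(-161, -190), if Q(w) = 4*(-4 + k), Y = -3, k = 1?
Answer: -25864/97 ≈ -266.64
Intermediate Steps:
y(B, J) = J*(-3 + 2*B/(-4 + J)) (y(B, J) = J*((B + B)/(J - 4) - 3) = J*((2*B)/(-4 + J) - 3) = J*(2*B/(-4 + J) - 3) = J*(-3 + 2*B/(-4 + J)))
Q(w) = -12 (Q(w) = 4*(-4 + 1) = 4*(-3) = -12)
Q(-52) - y(-161, -190) = -12 - (-190)*(12 - 3*(-190) + 2*(-161))/(-4 - 190) = -12 - (-190)*(12 + 570 - 322)/(-194) = -12 - (-190)*(-1)*260/194 = -12 - 1*24700/97 = -12 - 24700/97 = -25864/97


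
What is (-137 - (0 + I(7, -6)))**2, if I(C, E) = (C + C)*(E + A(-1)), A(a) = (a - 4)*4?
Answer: 51529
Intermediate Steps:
A(a) = -16 + 4*a (A(a) = (-4 + a)*4 = -16 + 4*a)
I(C, E) = 2*C*(-20 + E) (I(C, E) = (C + C)*(E + (-16 + 4*(-1))) = (2*C)*(E + (-16 - 4)) = (2*C)*(E - 20) = (2*C)*(-20 + E) = 2*C*(-20 + E))
(-137 - (0 + I(7, -6)))**2 = (-137 - (0 + 2*7*(-20 - 6)))**2 = (-137 - (0 + 2*7*(-26)))**2 = (-137 - (0 - 364))**2 = (-137 - 1*(-364))**2 = (-137 + 364)**2 = 227**2 = 51529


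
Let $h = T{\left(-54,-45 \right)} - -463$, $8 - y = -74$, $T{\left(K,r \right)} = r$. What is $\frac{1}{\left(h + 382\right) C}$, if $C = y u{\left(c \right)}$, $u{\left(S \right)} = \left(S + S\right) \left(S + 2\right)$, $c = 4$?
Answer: $\frac{1}{3148800} \approx 3.1758 \cdot 10^{-7}$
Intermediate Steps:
$u{\left(S \right)} = 2 S \left(2 + S\right)$
$y = 82$ ($y = 8 - -74 = 8 + 74 = 82$)
$C = 3936$ ($C = 82 \cdot 2 \cdot 4 \left(2 + 4\right) = 82 \cdot 2 \cdot 4 \cdot 6 = 82 \cdot 48 = 3936$)
$h = 418$ ($h = -45 - -463 = -45 + 463 = 418$)
$\frac{1}{\left(h + 382\right) C} = \frac{1}{\left(418 + 382\right) 3936} = \frac{1}{800} \cdot \frac{1}{3936} = \frac{1}{3148800}$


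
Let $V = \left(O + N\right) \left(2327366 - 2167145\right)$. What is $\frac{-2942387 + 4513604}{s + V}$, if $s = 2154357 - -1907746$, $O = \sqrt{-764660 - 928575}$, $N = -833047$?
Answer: $- \frac{209706501237962628}{17813633381742574219291} - \frac{251741958957 i \sqrt{1693235}}{17813633381742574219291} \approx -1.1772 \cdot 10^{-5} - 1.8389 \cdot 10^{-8} i$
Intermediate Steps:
$O = i \sqrt{1693235}$ ($O = \sqrt{-1693235} = i \sqrt{1693235} \approx 1301.2 i$)
$s = 4062103$ ($s = 2154357 + 1907746 = 4062103$)
$V = -133471623387 + 160221 i \sqrt{1693235}$ ($V = \left(i \sqrt{1693235} - 833047\right) \left(2327366 - 2167145\right) = \left(-833047 + i \sqrt{1693235}\right) 160221 = -133471623387 + 160221 i \sqrt{1693235} \approx -1.3347 \cdot 10^{11} + 2.0849 \cdot 10^{8} i$)
$\frac{-2942387 + 4513604}{s + V} = \frac{-2942387 + 4513604}{4062103 - \left(133471623387 - 160221 i \sqrt{1693235}\right)} = \frac{1571217}{-133467561284 + 160221 i \sqrt{1693235}}$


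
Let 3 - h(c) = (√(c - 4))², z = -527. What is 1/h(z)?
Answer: 1/534 ≈ 0.0018727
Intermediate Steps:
h(c) = 7 - c (h(c) = 3 - (√(c - 4))² = 3 - (√(-4 + c))² = 3 - (-4 + c) = 3 + (4 - c) = 7 - c)
1/h(z) = 1/(7 - 1*(-527)) = 1/(7 + 527) = 1/534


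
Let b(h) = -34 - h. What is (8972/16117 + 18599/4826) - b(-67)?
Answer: -2223702231/77780642 ≈ -28.589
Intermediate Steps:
(8972/16117 + 18599/4826) - b(-67) = (8972/16117 + 18599/4826) - (-34 - 1*(-67)) = (8972*(1/16117) + 18599*(1/4826)) - (-34 + 67) = (8972/16117 + 18599/4826) - 1*33 = 343058955/77780642 - 33 = -2223702231/77780642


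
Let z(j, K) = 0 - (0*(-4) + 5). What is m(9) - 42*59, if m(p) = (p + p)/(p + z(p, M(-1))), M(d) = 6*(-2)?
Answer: -4947/2 ≈ -2473.5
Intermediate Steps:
M(d) = -12
z(j, K) = -5 (z(j, K) = 0 - (0 + 5) = 0 - 1*5 = 0 - 5 = -5)
m(p) = 2*p/(-5 + p) (m(p) = (p + p)/(p - 5) = (2*p)/(-5 + p) = 2*p/(-5 + p))
m(9) - 42*59 = 2*9/(-5 + 9) - 42*59 = 2*9/4 - 2478 = 2*9*(¼) - 2478 = 9/2 - 2478 = -4947/2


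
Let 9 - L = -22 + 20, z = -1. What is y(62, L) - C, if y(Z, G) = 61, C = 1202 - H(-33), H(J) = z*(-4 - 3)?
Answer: -1134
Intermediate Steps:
L = 11 (L = 9 - (-22 + 20) = 9 - 1*(-2) = 9 + 2 = 11)
H(J) = 7 (H(J) = -(-4 - 3) = -1*(-7) = 7)
C = 1195 (C = 1202 - 1*7 = 1202 - 7 = 1195)
y(62, L) - C = 61 - 1*1195 = 61 - 1195 = -1134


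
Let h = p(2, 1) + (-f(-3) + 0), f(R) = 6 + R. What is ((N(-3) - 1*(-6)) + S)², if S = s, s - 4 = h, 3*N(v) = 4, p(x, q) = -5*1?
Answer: 100/9 ≈ 11.111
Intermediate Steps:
p(x, q) = -5
N(v) = 4/3 (N(v) = (⅓)*4 = 4/3)
h = -8 (h = -5 + (-(6 - 3) + 0) = -5 + (-1*3 + 0) = -5 + (-3 + 0) = -5 - 3 = -8)
s = -4 (s = 4 - 8 = -4)
S = -4
((N(-3) - 1*(-6)) + S)² = ((4/3 - 1*(-6)) - 4)² = ((4/3 + 6) - 4)² = (22/3 - 4)² = (10/3)² = 100/9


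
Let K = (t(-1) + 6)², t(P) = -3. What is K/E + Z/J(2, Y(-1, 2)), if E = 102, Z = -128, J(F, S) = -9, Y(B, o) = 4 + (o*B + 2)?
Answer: 4379/306 ≈ 14.310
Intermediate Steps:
Y(B, o) = 6 + B*o (Y(B, o) = 4 + (B*o + 2) = 4 + (2 + B*o) = 6 + B*o)
K = 9 (K = (-3 + 6)² = 3² = 9)
K/E + Z/J(2, Y(-1, 2)) = 9/102 - 128/(-9) = 9*(1/102) - 128*(-⅑) = 3/34 + 128/9 = 4379/306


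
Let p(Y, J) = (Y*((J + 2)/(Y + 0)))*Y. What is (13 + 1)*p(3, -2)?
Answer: 0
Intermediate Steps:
p(Y, J) = Y*(2 + J) (p(Y, J) = (Y*((2 + J)/Y))*Y = (2 + J)*Y = Y*(2 + J))
(13 + 1)*p(3, -2) = (13 + 1)*(3*(2 - 2)) = 14*(3*0) = 14*0 = 0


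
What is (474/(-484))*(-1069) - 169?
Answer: 212455/242 ≈ 877.91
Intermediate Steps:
(474/(-484))*(-1069) - 169 = (474*(-1/484))*(-1069) - 169 = -237/242*(-1069) - 169 = 253353/242 - 169 = 212455/242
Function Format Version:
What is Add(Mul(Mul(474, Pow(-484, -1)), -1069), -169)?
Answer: Rational(212455, 242) ≈ 877.91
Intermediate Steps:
Add(Mul(Mul(474, Pow(-484, -1)), -1069), -169) = Add(Mul(Mul(474, Rational(-1, 484)), -1069), -169) = Add(Mul(Rational(-237, 242), -1069), -169) = Add(Rational(253353, 242), -169) = Rational(212455, 242)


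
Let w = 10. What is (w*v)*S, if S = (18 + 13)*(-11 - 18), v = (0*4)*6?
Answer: 0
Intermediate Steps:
v = 0 (v = 0*6 = 0)
S = -899 (S = 31*(-29) = -899)
(w*v)*S = (10*0)*(-899) = 0*(-899) = 0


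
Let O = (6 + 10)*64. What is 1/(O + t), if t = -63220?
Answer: -1/62196 ≈ -1.6078e-5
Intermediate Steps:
O = 1024 (O = 16*64 = 1024)
1/(O + t) = 1/(1024 - 63220) = 1/(-62196) = -1/62196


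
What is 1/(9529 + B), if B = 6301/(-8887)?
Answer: 8887/84677922 ≈ 0.00010495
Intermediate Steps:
B = -6301/8887 (B = 6301*(-1/8887) = -6301/8887 ≈ -0.70901)
1/(9529 + B) = 1/(9529 - 6301/8887) = 1/(84677922/8887) = 8887/84677922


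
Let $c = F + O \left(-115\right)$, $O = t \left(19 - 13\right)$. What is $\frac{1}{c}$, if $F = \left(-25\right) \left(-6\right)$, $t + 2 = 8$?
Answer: $- \frac{1}{3990} \approx -0.00025063$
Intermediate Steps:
$t = 6$ ($t = -2 + 8 = 6$)
$F = 150$
$O = 36$ ($O = 6 \left(19 - 13\right) = 6 \cdot 6 = 36$)
$c = -3990$ ($c = 150 + 36 \left(-115\right) = 150 - 4140 = -3990$)
$\frac{1}{c} = \frac{1}{-3990} = - \frac{1}{3990}$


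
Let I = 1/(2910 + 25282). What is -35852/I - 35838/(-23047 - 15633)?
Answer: -19547703536641/19340 ≈ -1.0107e+9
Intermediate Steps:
I = 1/28192 ≈ 3.5471e-5
-35852/I - 35838/(-23047 - 15633) = -35852/1/28192 - 35838/(-23047 - 15633) = -35852*28192 - 35838/(-38680) = -1010739584 - 35838*(-1/38680) = -1010739584 + 17919/19340 = -19547703536641/19340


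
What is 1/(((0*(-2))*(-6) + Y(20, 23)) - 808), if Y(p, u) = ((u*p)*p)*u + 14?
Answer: 1/210806 ≈ 4.7437e-6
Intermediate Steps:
Y(p, u) = 14 + p²*u² (Y(p, u) = ((p*u)*p)*u + 14 = (u*p²)*u + 14 = p²*u² + 14 = 14 + p²*u²)
1/(((0*(-2))*(-6) + Y(20, 23)) - 808) = 1/(((0*(-2))*(-6) + (14 + 20²*23²)) - 808) = 1/((0*(-6) + (14 + 400*529)) - 808) = 1/((0 + (14 + 211600)) - 808) = 1/((0 + 211614) - 808) = 1/(211614 - 808) = 1/210806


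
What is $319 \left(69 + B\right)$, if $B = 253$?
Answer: $102718$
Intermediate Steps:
$319 \left(69 + B\right) = 319 \left(69 + 253\right) = 319 \cdot 322 = 102718$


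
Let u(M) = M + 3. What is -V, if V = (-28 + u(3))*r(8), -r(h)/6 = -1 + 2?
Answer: -132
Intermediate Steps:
r(h) = -6 (r(h) = -6*(-1 + 2) = -6*1 = -6)
u(M) = 3 + M
V = 132 (V = (-28 + (3 + 3))*(-6) = (-28 + 6)*(-6) = -22*(-6) = 132)
-V = -1*132 = -132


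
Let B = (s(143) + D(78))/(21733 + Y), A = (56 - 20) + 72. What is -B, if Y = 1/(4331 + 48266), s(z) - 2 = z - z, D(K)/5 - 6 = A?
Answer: -15042742/571545301 ≈ -0.026319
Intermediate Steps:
A = 108 (A = 36 + 72 = 108)
D(K) = 570 (D(K) = 30 + 5*108 = 30 + 540 = 570)
s(z) = 2 (s(z) = 2 + (z - z) = 2 + 0 = 2)
Y = 1/52597 ≈ 1.9012e-5
B = 15042742/571545301 (B = (2 + 570)/(21733 + 1/52597) = 572/(1143090602/52597) = 572*(52597/1143090602) = 15042742/571545301 ≈ 0.026319)
-B = -1*15042742/571545301 = -15042742/571545301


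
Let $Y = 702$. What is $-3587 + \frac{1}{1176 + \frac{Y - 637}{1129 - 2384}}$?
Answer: $- \frac{1058749430}{295163} \approx -3587.0$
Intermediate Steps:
$-3587 + \frac{1}{1176 + \frac{Y - 637}{1129 - 2384}} = -3587 + \frac{1}{1176 + \frac{702 - 637}{1129 - 2384}} = -3587 + \frac{1}{1176 + \frac{65}{-1255}} = -3587 + \frac{1}{1176 + 65 \left(- \frac{1}{1255}\right)} = -3587 + \frac{1}{1176 - \frac{13}{251}} = -3587 + \frac{1}{\frac{295163}{251}} = -3587 + \frac{251}{295163} = - \frac{1058749430}{295163}$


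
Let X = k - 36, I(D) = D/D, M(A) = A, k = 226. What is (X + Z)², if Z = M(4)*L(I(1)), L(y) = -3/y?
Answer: 31684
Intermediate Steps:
I(D) = 1
Z = -12 (Z = 4*(-3/1) = 4*(-3*1) = 4*(-3) = -12)
X = 190 (X = 226 - 36 = 190)
(X + Z)² = (190 - 12)² = 178² = 31684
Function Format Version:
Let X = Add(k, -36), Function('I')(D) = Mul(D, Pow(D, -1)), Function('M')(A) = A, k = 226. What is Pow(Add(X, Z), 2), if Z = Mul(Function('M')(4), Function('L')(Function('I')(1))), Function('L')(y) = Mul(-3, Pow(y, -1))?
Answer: 31684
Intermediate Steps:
Function('I')(D) = 1
Z = -12 (Z = Mul(4, Mul(-3, Pow(1, -1))) = Mul(4, Mul(-3, 1)) = Mul(4, -3) = -12)
X = 190 (X = Add(226, -36) = 190)
Pow(Add(X, Z), 2) = Pow(Add(190, -12), 2) = Pow(178, 2) = 31684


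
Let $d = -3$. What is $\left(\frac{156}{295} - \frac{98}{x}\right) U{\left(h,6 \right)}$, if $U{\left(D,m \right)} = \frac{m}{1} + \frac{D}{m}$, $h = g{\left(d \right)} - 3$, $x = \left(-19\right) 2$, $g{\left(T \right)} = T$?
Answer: $\frac{17419}{1121} \approx 15.539$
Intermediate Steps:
$x = -38$
$h = -6$ ($h = -3 - 3 = -6$)
$U{\left(D,m \right)} = m + \frac{D}{m}$ ($U{\left(D,m \right)} = m 1 + \frac{D}{m} = m + \frac{D}{m}$)
$\left(\frac{156}{295} - \frac{98}{x}\right) U{\left(h,6 \right)} = \left(\frac{156}{295} - \frac{98}{-38}\right) \left(6 - \frac{6}{6}\right) = \left(156 \cdot \frac{1}{295} - - \frac{49}{19}\right) \left(6 - 1\right) = \left(\frac{156}{295} + \frac{49}{19}\right) \left(6 - 1\right) = \frac{17419}{5605} \cdot 5 = \frac{17419}{1121}$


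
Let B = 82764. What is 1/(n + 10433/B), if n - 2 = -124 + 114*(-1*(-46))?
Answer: 82764/423927641 ≈ 0.00019523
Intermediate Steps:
n = 5122 (n = 2 + (-124 + 114*(-1*(-46))) = 2 + (-124 + 114*46) = 2 + (-124 + 5244) = 2 + 5120 = 5122)
1/(n + 10433/B) = 1/(5122 + 10433/82764) = 1/(423927641/82764) = 82764/423927641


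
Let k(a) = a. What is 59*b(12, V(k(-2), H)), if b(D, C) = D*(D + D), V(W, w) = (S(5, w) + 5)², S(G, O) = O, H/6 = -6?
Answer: 16992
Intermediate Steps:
H = -36 (H = 6*(-6) = -36)
V(W, w) = (5 + w)² (V(W, w) = (w + 5)² = (5 + w)²)
b(D, C) = 2*D² (b(D, C) = D*(2*D) = 2*D²)
59*b(12, V(k(-2), H)) = 59*(2*12²) = 59*(2*144) = 59*288 = 16992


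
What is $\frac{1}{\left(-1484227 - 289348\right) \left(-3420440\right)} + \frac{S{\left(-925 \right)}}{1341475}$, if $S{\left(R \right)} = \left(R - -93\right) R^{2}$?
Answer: $- \frac{172742148990049546341}{325517326398307000} \approx -530.67$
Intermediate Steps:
$S{\left(R \right)} = R^{2} \left(93 + R\right)$ ($S{\left(R \right)} = \left(R + 93\right) R^{2} = \left(93 + R\right) R^{2} = R^{2} \left(93 + R\right)$)
$\frac{1}{\left(-1484227 - 289348\right) \left(-3420440\right)} + \frac{S{\left(-925 \right)}}{1341475} = \frac{1}{\left(-1484227 - 289348\right) \left(-3420440\right)} + \frac{\left(-925\right)^{2} \left(93 - 925\right)}{1341475} = \frac{1}{-1773575} \left(- \frac{1}{3420440}\right) + 855625 \left(-832\right) \frac{1}{1341475} = \left(- \frac{1}{1773575}\right) \left(- \frac{1}{3420440}\right) - \frac{28475200}{53659} = \frac{1}{6066406873000} - \frac{28475200}{53659} = - \frac{172742148990049546341}{325517326398307000}$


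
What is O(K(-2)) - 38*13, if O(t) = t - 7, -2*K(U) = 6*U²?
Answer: -513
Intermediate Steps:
K(U) = -3*U²
O(t) = -7 + t
O(K(-2)) - 38*13 = (-7 - 3*(-2)²) - 38*13 = (-7 - 3*4) - 494 = (-7 - 12) - 494 = -19 - 494 = -513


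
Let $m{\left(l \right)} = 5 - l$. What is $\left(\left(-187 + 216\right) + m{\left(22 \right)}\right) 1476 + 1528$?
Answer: $19240$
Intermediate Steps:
$\left(\left(-187 + 216\right) + m{\left(22 \right)}\right) 1476 + 1528 = \left(\left(-187 + 216\right) + \left(5 - 22\right)\right) 1476 + 1528 = \left(29 + \left(5 - 22\right)\right) 1476 + 1528 = \left(29 - 17\right) 1476 + 1528 = 12 \cdot 1476 + 1528 = 17712 + 1528 = 19240$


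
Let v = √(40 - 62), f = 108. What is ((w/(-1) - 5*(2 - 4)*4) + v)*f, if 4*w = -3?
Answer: 4401 + 108*I*√22 ≈ 4401.0 + 506.56*I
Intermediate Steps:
w = -¾ (w = (¼)*(-3) = -¾ ≈ -0.75000)
v = I*√22 (v = √(-22) = I*√22 ≈ 4.6904*I)
((w/(-1) - 5*(2 - 4)*4) + v)*f = ((-¾/(-1) - 5*(2 - 4)*4) + I*√22)*108 = ((-¾*(-1) - (-10)*4) + I*√22)*108 = ((¾ - 5*(-8)) + I*√22)*108 = ((¾ + 40) + I*√22)*108 = (163/4 + I*√22)*108 = 4401 + 108*I*√22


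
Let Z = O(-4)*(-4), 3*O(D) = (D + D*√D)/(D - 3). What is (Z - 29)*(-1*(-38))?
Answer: -23750/21 - 1216*I/21 ≈ -1131.0 - 57.905*I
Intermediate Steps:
O(D) = (D + D^(3/2))/(3*(-3 + D)) (O(D) = ((D + D*√D)/(D - 3))/3 = ((D + D^(3/2))/(-3 + D))/3 = (D + D^(3/2))/(3*(-3 + D)))
Z = -16/21 - 32*I/21 (Z = ((-4 + (-4)^(3/2))/(3*(-3 - 4)))*(-4) = ((⅓)*(-4 - 8*I)/(-7))*(-4) = ((⅓)*(-⅐)*(-4 - 8*I))*(-4) = (4/21 + 8*I/21)*(-4) = -16/21 - 32*I/21 ≈ -0.7619 - 1.5238*I)
(Z - 29)*(-1*(-38)) = ((-16/21 - 32*I/21) - 29)*(-1*(-38)) = (-625/21 - 32*I/21)*38 = -23750/21 - 1216*I/21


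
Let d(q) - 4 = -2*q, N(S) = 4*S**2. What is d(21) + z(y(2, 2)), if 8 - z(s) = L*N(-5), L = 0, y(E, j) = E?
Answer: -30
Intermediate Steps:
d(q) = 4 - 2*q
z(s) = 8 (z(s) = 8 - 0*4*(-5)**2 = 8 - 0*4*25 = 8 - 0*100 = 8 - 1*0 = 8 + 0 = 8)
d(21) + z(y(2, 2)) = (4 - 2*21) + 8 = (4 - 42) + 8 = -38 + 8 = -30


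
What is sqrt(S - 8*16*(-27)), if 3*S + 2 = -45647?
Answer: I*sqrt(105843)/3 ≈ 108.45*I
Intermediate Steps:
S = -45649/3 (S = -2/3 + (1/3)*(-45647) = -2/3 - 45647/3 = -45649/3 ≈ -15216.)
sqrt(S - 8*16*(-27)) = sqrt(-45649/3 - 8*16*(-27)) = sqrt(-45649/3 - 128*(-27)) = sqrt(-45649/3 + 3456) = sqrt(-35281/3) = I*sqrt(105843)/3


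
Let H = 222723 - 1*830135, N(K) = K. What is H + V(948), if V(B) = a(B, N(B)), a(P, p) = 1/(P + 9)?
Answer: -581293283/957 ≈ -6.0741e+5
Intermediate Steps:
a(P, p) = 1/(9 + P)
V(B) = 1/(9 + B)
H = -607412 (H = 222723 - 830135 = -607412)
H + V(948) = -607412 + 1/(9 + 948) = -607412 + 1/957 = -581293283/957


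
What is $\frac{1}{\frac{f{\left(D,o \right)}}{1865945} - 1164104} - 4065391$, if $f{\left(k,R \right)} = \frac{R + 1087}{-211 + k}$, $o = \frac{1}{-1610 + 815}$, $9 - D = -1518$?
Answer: $- \frac{329957441929330013762692}{81162535640301337} \approx -4.0654 \cdot 10^{6}$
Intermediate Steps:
$D = 1527$ ($D = 9 - -1518 = 9 + 1518 = 1527$)
$o = - \frac{1}{795}$ ($o = \frac{1}{-795} = - \frac{1}{795} \approx -0.0012579$)
$f{\left(k,R \right)} = \frac{1087 + R}{-211 + k}$
$\frac{1}{\frac{f{\left(D,o \right)}}{1865945} - 1164104} - 4065391 = \frac{1}{\frac{\frac{1}{-211 + 1527} \left(1087 - \frac{1}{795}\right)}{1865945} - 1164104} - 4065391 = \frac{1}{\frac{1}{1316} \cdot \frac{864164}{795} \cdot \frac{1}{1865945} - 1164104} - 4065391 = \frac{1}{\frac{30863}{37365} \cdot \frac{1}{1865945} - 1164104} - 4065391 = \frac{1}{\frac{30863}{69721034925} - 1164104} - 4065391 = \frac{1}{- \frac{81162535640301337}{69721034925}} - 4065391 = - \frac{69721034925}{81162535640301337} - 4065391 = - \frac{329957441929330013762692}{81162535640301337}$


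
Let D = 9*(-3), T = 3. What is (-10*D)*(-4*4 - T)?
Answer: -5130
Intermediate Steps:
D = -27
(-10*D)*(-4*4 - T) = (-10*(-27))*(-4*4 - 1*3) = 270*(-16 - 3) = 270*(-19) = -5130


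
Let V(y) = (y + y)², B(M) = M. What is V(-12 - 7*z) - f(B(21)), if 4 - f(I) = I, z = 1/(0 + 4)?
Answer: 3093/4 ≈ 773.25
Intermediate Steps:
z = ¼ (z = 1/4 = ¼ ≈ 0.25000)
f(I) = 4 - I
V(y) = 4*y² (V(y) = (2*y)² = 4*y²)
V(-12 - 7*z) - f(B(21)) = 4*(-12 - 7*¼)² - (4 - 1*21) = 4*(-12 - 7/4)² - (4 - 21) = 4*(-55/4)² - 1*(-17) = 4*(3025/16) + 17 = 3025/4 + 17 = 3093/4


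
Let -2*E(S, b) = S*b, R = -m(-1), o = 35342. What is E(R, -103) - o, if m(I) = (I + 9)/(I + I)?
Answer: -35136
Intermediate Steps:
m(I) = (9 + I)/(2*I) (m(I) = (9 + I)/((2*I)) = (9 + I)*(1/(2*I)) = (9 + I)/(2*I))
R = 4 (R = -(9 - 1)/(2*(-1)) = -(-1)*8/2 = -1*(-4) = 4)
E(S, b) = -S*b/2
E(R, -103) - o = -½*4*(-103) - 1*35342 = 206 - 35342 = -35136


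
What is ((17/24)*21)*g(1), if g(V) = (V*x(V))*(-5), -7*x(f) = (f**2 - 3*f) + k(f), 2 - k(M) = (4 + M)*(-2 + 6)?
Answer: -425/2 ≈ -212.50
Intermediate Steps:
k(M) = -14 - 4*M (k(M) = 2 - (4 + M)*(-2 + 6) = 2 - (4 + M)*4 = 2 - (16 + 4*M) = 2 + (-16 - 4*M) = -14 - 4*M)
x(f) = 2 + f - f**2/7 (x(f) = -((f**2 - 3*f) + (-14 - 4*f))/7 = -(-14 + f**2 - 7*f)/7 = 2 + f - f**2/7)
g(V) = -5*V*(2 + V - V**2/7) (g(V) = (V*(2 + V - V**2/7))*(-5) = -5*V*(2 + V - V**2/7))
((17/24)*21)*g(1) = ((17/24)*21)*((5/7)*1*(-14 + 1**2 - 7*1)) = ((17*(1/24))*21)*((5/7)*1*(-14 + 1 - 7)) = ((17/24)*21)*((5/7)*1*(-20)) = (119/8)*(-100/7) = -425/2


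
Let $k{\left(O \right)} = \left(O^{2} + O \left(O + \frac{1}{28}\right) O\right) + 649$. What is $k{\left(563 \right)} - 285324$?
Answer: $\frac{4997920517}{28} \approx 1.785 \cdot 10^{8}$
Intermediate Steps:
$k{\left(O \right)} = 649 + O^{2} + O^{2} \left(\frac{1}{28} + O\right)$ ($k{\left(O \right)} = \left(O^{2} + O \left(O + \frac{1}{28}\right) O\right) + 649 = \left(O^{2} + O \left(\frac{1}{28} + O\right) O\right) + 649 = \left(O^{2} + O^{2} \left(\frac{1}{28} + O\right)\right) + 649 = 649 + O^{2} + O^{2} \left(\frac{1}{28} + O\right)$)
$k{\left(563 \right)} - 285324 = \left(649 + 563^{3} + \frac{29 \cdot 563^{2}}{28}\right) - 285324 = \left(649 + 178453547 + \frac{29}{28} \cdot 316969\right) - 285324 = \left(649 + 178453547 + \frac{9192101}{28}\right) - 285324 = \frac{5005909589}{28} - 285324 = \frac{4997920517}{28}$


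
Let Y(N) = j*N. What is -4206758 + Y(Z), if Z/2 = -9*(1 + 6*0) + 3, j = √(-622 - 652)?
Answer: -4206758 - 84*I*√26 ≈ -4.2068e+6 - 428.32*I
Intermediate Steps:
j = 7*I*√26 (j = √(-1274) = 7*I*√26 ≈ 35.693*I)
Z = -12 (Z = 2*(-9*(1 + 6*0) + 3) = 2*(-9*(1 + 0) + 3) = 2*(-9*1 + 3) = 2*(-9 + 3) = 2*(-6) = -12)
Y(N) = 7*I*N*√26 (Y(N) = (7*I*√26)*N = 7*I*N*√26)
-4206758 + Y(Z) = -4206758 + 7*I*(-12)*√26 = -4206758 - 84*I*√26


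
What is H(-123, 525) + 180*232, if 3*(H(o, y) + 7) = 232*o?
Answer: 32241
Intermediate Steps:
H(o, y) = -7 + 232*o/3 (H(o, y) = -7 + (232*o)/3 = -7 + 232*o/3)
H(-123, 525) + 180*232 = (-7 + (232/3)*(-123)) + 180*232 = (-7 - 9512) + 41760 = -9519 + 41760 = 32241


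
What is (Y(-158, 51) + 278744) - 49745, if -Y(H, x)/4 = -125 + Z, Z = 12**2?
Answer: 228923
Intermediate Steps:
Z = 144
Y(H, x) = -76 (Y(H, x) = -4*(-125 + 144) = -4*19 = -76)
(Y(-158, 51) + 278744) - 49745 = (-76 + 278744) - 49745 = 278668 - 49745 = 228923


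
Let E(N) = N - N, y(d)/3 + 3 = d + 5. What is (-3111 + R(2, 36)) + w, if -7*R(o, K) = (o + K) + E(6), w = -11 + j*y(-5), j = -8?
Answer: -21388/7 ≈ -3055.4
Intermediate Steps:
y(d) = 6 + 3*d (y(d) = -9 + 3*(d + 5) = -9 + 3*(5 + d) = -9 + (15 + 3*d) = 6 + 3*d)
E(N) = 0
w = 61 (w = -11 - 8*(6 + 3*(-5)) = -11 - 8*(6 - 15) = -11 - 8*(-9) = -11 + 72 = 61)
R(o, K) = -K/7 - o/7 (R(o, K) = -((o + K) + 0)/7 = -((K + o) + 0)/7 = -(K + o)/7 = -K/7 - o/7)
(-3111 + R(2, 36)) + w = (-3111 + (-⅐*36 - ⅐*2)) + 61 = (-3111 + (-36/7 - 2/7)) + 61 = (-3111 - 38/7) + 61 = -21815/7 + 61 = -21388/7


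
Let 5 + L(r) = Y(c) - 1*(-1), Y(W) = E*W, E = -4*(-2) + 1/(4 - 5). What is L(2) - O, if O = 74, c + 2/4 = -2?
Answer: -191/2 ≈ -95.500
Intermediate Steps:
c = -5/2 (c = -½ - 2 = -5/2 ≈ -2.5000)
E = 7 (E = 8 + 1/(-1) = 8 - 1 = 7)
Y(W) = 7*W
L(r) = -43/2 (L(r) = -5 + (7*(-5/2) - 1*(-1)) = -5 + (-35/2 + 1) = -5 - 33/2 = -43/2)
L(2) - O = -43/2 - 1*74 = -43/2 - 74 = -191/2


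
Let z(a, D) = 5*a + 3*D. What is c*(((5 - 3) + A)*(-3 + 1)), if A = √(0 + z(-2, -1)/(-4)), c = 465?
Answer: -1860 - 465*√13 ≈ -3536.6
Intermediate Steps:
z(a, D) = 3*D + 5*a
A = √13/2 (A = √(0 + (3*(-1) + 5*(-2))/(-4)) = √(0 + (-3 - 10)*(-¼)) = √(0 - 13*(-¼)) = √(0 + 13/4) = √(13/4) = √13/2 ≈ 1.8028)
c*(((5 - 3) + A)*(-3 + 1)) = 465*(((5 - 3) + √13/2)*(-3 + 1)) = 465*((2 + √13/2)*(-2)) = 465*(-4 - √13) = -1860 - 465*√13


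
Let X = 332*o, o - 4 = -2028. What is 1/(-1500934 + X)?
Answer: -1/2172902 ≈ -4.6021e-7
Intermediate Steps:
o = -2024 (o = 4 - 2028 = -2024)
X = -671968 (X = 332*(-2024) = -671968)
1/(-1500934 + X) = 1/(-1500934 - 671968) = 1/(-2172902) = -1/2172902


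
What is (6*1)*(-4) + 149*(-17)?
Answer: -2557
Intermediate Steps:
(6*1)*(-4) + 149*(-17) = 6*(-4) - 2533 = -24 - 2533 = -2557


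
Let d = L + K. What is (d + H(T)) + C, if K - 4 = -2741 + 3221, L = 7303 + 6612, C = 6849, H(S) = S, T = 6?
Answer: 21254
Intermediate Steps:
L = 13915
K = 484 (K = 4 + (-2741 + 3221) = 4 + 480 = 484)
d = 14399 (d = 13915 + 484 = 14399)
(d + H(T)) + C = (14399 + 6) + 6849 = 14405 + 6849 = 21254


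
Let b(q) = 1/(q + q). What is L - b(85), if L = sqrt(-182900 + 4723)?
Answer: -1/170 + I*sqrt(178177) ≈ -0.0058824 + 422.11*I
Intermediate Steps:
b(q) = 1/(2*q)
L = I*sqrt(178177) (L = sqrt(-178177) = I*sqrt(178177) ≈ 422.11*I)
L - b(85) = I*sqrt(178177) - 1/(2*85) = I*sqrt(178177) - 1*1/170 = I*sqrt(178177) - 1/170 = -1/170 + I*sqrt(178177)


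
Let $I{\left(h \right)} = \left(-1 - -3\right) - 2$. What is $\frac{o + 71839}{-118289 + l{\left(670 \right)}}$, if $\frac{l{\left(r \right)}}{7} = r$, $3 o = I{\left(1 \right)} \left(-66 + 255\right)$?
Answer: $- \frac{71839}{113599} \approx -0.63239$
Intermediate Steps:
$I{\left(h \right)} = 0$ ($I{\left(h \right)} = \left(-1 + 3\right) - 2 = 2 - 2 = 0$)
$o = 0$ ($o = \frac{0 \left(-66 + 255\right)}{3} = \frac{0 \cdot 189}{3} = \frac{1}{3} \cdot 0 = 0$)
$l{\left(r \right)} = 7 r$
$\frac{o + 71839}{-118289 + l{\left(670 \right)}} = \frac{0 + 71839}{-118289 + 7 \cdot 670} = \frac{71839}{-118289 + 4690} = \frac{71839}{-113599} = 71839 \left(- \frac{1}{113599}\right) = - \frac{71839}{113599}$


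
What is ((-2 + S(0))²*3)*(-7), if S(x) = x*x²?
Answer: -84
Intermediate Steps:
S(x) = x³
((-2 + S(0))²*3)*(-7) = ((-2 + 0³)²*3)*(-7) = ((-2 + 0)²*3)*(-7) = ((-2)²*3)*(-7) = (4*3)*(-7) = 12*(-7) = -84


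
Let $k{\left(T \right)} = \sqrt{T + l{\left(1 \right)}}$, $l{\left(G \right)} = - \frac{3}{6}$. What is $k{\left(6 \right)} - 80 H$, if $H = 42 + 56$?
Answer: $-7840 + \frac{\sqrt{22}}{2} \approx -7837.7$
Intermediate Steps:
$l{\left(G \right)} = - \frac{1}{2}$ ($l{\left(G \right)} = \left(-3\right) \frac{1}{6} = - \frac{1}{2}$)
$k{\left(T \right)} = \sqrt{- \frac{1}{2} + T}$ ($k{\left(T \right)} = \sqrt{T - \frac{1}{2}} = \sqrt{- \frac{1}{2} + T}$)
$H = 98$
$k{\left(6 \right)} - 80 H = \frac{\sqrt{-2 + 4 \cdot 6}}{2} - 7840 = \frac{\sqrt{-2 + 24}}{2} - 7840 = \frac{\sqrt{22}}{2} - 7840 = -7840 + \frac{\sqrt{22}}{2}$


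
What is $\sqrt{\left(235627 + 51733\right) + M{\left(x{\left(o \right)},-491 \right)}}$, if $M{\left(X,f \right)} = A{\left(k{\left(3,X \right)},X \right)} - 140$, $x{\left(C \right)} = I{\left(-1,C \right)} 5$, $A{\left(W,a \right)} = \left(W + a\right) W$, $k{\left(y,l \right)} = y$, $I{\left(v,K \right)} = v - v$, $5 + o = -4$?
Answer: $\sqrt{287229} \approx 535.94$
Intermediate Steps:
$o = -9$ ($o = -5 - 4 = -9$)
$I{\left(v,K \right)} = 0$
$A{\left(W,a \right)} = W \left(W + a\right)$
$x{\left(C \right)} = 0$ ($x{\left(C \right)} = 0 \cdot 5 = 0$)
$M{\left(X,f \right)} = -131 + 3 X$ ($M{\left(X,f \right)} = 3 \left(3 + X\right) - 140 = \left(9 + 3 X\right) - 140 = -131 + 3 X$)
$\sqrt{\left(235627 + 51733\right) + M{\left(x{\left(o \right)},-491 \right)}} = \sqrt{\left(235627 + 51733\right) + \left(-131 + 3 \cdot 0\right)} = \sqrt{287360 + \left(-131 + 0\right)} = \sqrt{287360 - 131} = \sqrt{287229}$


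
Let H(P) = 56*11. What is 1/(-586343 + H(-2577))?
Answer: -1/585727 ≈ -1.7073e-6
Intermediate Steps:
H(P) = 616
1/(-586343 + H(-2577)) = 1/(-586343 + 616) = 1/(-585727) = -1/585727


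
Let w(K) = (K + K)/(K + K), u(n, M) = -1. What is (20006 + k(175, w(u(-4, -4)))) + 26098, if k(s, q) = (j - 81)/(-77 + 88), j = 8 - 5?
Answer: 507066/11 ≈ 46097.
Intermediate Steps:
w(K) = 1 (w(K) = (2*K)/((2*K)) = (2*K)*(1/(2*K)) = 1)
j = 3
k(s, q) = -78/11 (k(s, q) = (3 - 81)/(-77 + 88) = -78/11)
(20006 + k(175, w(u(-4, -4)))) + 26098 = (20006 - 78/11) + 26098 = 219988/11 + 26098 = 507066/11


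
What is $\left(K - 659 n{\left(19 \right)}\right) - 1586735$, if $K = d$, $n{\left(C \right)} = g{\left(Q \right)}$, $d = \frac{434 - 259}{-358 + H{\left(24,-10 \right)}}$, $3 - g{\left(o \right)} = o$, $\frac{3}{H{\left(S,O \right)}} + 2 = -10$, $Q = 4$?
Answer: $- \frac{2272847608}{1433} \approx -1.5861 \cdot 10^{6}$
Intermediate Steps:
$H{\left(S,O \right)} = - \frac{1}{4}$ ($H{\left(S,O \right)} = \frac{3}{-2 - 10} = \frac{3}{-12} = 3 \left(- \frac{1}{12}\right) = - \frac{1}{4}$)
$g{\left(o \right)} = 3 - o$
$d = - \frac{700}{1433}$ ($d = \frac{434 - 259}{-358 - \frac{1}{4}} = \frac{175}{- \frac{1433}{4}} = 175 \left(- \frac{4}{1433}\right) = - \frac{700}{1433} \approx -0.48849$)
$n{\left(C \right)} = -1$ ($n{\left(C \right)} = 3 - 4 = -1$)
$K = - \frac{700}{1433} \approx -0.48849$
$\left(K - 659 n{\left(19 \right)}\right) - 1586735 = \left(- \frac{700}{1433} - -659\right) - 1586735 = \left(- \frac{700}{1433} + 659\right) - 1586735 = \frac{943647}{1433} - 1586735 = - \frac{2272847608}{1433}$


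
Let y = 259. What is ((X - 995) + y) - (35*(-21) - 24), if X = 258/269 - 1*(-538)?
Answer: 151167/269 ≈ 561.96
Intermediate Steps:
X = 144980/269 (X = 258*(1/269) + 538 = 258/269 + 538 = 144980/269 ≈ 538.96)
((X - 995) + y) - (35*(-21) - 24) = ((144980/269 - 995) + 259) - (35*(-21) - 24) = (-122675/269 + 259) - (-735 - 24) = -53004/269 - 1*(-759) = -53004/269 + 759 = 151167/269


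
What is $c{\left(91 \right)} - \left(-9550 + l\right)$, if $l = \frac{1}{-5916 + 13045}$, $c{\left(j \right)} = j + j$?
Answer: $\frac{69379427}{7129} \approx 9732.0$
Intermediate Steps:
$c{\left(j \right)} = 2 j$
$l = \frac{1}{7129} \approx 0.00014027$
$c{\left(91 \right)} - \left(-9550 + l\right) = 2 \cdot 91 + \left(9550 - \frac{1}{7129}\right) = 182 + \left(9550 - \frac{1}{7129}\right) = 182 + \frac{68081949}{7129} = \frac{69379427}{7129}$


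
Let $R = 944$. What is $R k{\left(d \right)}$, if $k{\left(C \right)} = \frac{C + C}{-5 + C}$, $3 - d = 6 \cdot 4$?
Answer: $\frac{19824}{13} \approx 1524.9$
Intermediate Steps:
$d = -21$ ($d = 3 - 6 \cdot 4 = 3 - 24 = -21$)
$k{\left(C \right)} = \frac{2 C}{-5 + C}$
$R k{\left(d \right)} = 944 \cdot 2 \left(-21\right) \frac{1}{-5 - 21} = 944 \cdot 2 \left(-21\right) \frac{1}{-26} = 944 \cdot 2 \left(-21\right) \left(- \frac{1}{26}\right) = 944 \cdot \frac{21}{13} = \frac{19824}{13}$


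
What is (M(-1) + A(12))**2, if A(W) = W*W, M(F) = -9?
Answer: 18225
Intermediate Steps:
A(W) = W**2
(M(-1) + A(12))**2 = (-9 + 12**2)**2 = (-9 + 144)**2 = 135**2 = 18225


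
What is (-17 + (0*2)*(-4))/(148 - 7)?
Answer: -17/141 ≈ -0.12057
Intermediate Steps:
(-17 + (0*2)*(-4))/(148 - 7) = (-17 + 0*(-4))/141 = (-17 + 0)/141 = (1/141)*(-17) = -17/141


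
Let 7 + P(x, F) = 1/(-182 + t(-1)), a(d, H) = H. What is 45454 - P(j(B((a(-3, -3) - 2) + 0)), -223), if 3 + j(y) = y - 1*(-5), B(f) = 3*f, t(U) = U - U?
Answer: 8273903/182 ≈ 45461.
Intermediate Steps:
t(U) = 0
j(y) = 2 + y (j(y) = -3 + (y - 1*(-5)) = -3 + (y + 5) = -3 + (5 + y) = 2 + y)
P(x, F) = -1275/182 (P(x, F) = -7 + 1/(-182 + 0) = -7 + 1/(-182) = -7 - 1/182 = -1275/182)
45454 - P(j(B((a(-3, -3) - 2) + 0)), -223) = 45454 - 1*(-1275/182) = 45454 + 1275/182 = 8273903/182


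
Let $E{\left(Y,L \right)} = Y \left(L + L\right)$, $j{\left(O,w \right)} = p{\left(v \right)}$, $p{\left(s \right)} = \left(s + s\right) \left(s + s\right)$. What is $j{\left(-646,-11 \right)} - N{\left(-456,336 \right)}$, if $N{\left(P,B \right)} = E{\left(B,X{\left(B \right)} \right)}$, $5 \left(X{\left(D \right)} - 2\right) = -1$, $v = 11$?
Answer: $- \frac{3628}{5} \approx -725.6$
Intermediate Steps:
$X{\left(D \right)} = \frac{9}{5}$ ($X{\left(D \right)} = 2 + \frac{1}{5} \left(-1\right) = 2 - \frac{1}{5} = \frac{9}{5}$)
$p{\left(s \right)} = 4 s^{2}$ ($p{\left(s \right)} = 2 s 2 s = 4 s^{2}$)
$j{\left(O,w \right)} = 484$ ($j{\left(O,w \right)} = 4 \cdot 11^{2} = 4 \cdot 121 = 484$)
$E{\left(Y,L \right)} = 2 L Y$ ($E{\left(Y,L \right)} = Y 2 L = 2 L Y$)
$N{\left(P,B \right)} = \frac{18 B}{5}$ ($N{\left(P,B \right)} = 2 \cdot \frac{9}{5} B = \frac{18 B}{5}$)
$j{\left(-646,-11 \right)} - N{\left(-456,336 \right)} = 484 - \frac{18}{5} \cdot 336 = 484 - \frac{6048}{5} = - \frac{3628}{5}$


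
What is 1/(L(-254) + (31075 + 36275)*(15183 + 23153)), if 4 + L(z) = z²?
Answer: 1/2581994112 ≈ 3.8730e-10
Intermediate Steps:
L(z) = -4 + z²
1/(L(-254) + (31075 + 36275)*(15183 + 23153)) = 1/((-4 + (-254)²) + (31075 + 36275)*(15183 + 23153)) = 1/((-4 + 64516) + 67350*38336) = 1/(64512 + 2581929600) = 1/2581994112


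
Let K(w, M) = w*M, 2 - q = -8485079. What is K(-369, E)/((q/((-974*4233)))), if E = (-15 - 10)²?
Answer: 950853498750/8485081 ≈ 1.1206e+5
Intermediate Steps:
q = 8485081 (q = 2 - 1*(-8485079) = 2 + 8485079 = 8485081)
E = 625 (E = (-25)² = 625)
K(w, M) = M*w
K(-369, E)/((q/((-974*4233)))) = (625*(-369))/((8485081/((-974*4233)))) = -230625/(8485081/(-4122942)) = -230625/(8485081*(-1/4122942)) = -230625/(-8485081/4122942) = -230625*(-4122942/8485081) = 950853498750/8485081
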